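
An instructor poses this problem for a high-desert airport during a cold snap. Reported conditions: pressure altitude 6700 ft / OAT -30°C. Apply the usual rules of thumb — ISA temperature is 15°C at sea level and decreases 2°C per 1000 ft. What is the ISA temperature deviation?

ISA temperature at 6700 ft = 15 − 2 × (6700/1000) = 1.6°C.
Deviation = OAT − ISA = -30 − 1.6 = -31.6°C.

ISA-31.6°C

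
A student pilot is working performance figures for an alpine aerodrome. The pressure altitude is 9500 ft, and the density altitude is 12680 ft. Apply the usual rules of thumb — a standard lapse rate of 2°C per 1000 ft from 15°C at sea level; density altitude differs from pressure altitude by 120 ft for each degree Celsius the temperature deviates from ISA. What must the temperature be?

Density altitude − pressure altitude = 12680 − 9500 = +3180 ft.
At 120 ft/°C that is an ISA deviation of 3180/120 = +26.5°C.
ISA temperature at 9500 ft = 15 − 2 × (9500/1000) = -4°C.
OAT = ISA + deviation = -4 + (+26.5) = 22.5°C.

22.5°C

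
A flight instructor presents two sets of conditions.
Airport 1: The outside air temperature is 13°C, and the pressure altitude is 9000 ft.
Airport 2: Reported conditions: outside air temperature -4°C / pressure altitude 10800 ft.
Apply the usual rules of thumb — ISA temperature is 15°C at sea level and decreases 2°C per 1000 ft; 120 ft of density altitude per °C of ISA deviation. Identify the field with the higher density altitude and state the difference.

Airport 2 by 192 ft

Airport 1: ISA temp = -3°C, deviation +16°C, DA = 9000 + 120 × 16 = 10920 ft.
Airport 2: ISA temp = -6.6°C, deviation +2.6°C, DA = 10800 + 120 × 2.6 = 11112 ft.
Airport 2 is higher by 11112 − 10920 = 192 ft.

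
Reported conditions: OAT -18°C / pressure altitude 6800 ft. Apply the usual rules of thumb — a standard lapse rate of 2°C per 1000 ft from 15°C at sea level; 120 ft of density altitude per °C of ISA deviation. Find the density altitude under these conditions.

4472 ft

ISA temperature at 6800 ft = 15 − 2 × (6800/1000) = 1.4°C.
ISA deviation = -18 − 1.4 = -19.4°C.
Density altitude = 6800 + 120 × (-19.4) = 6800 + (-2328) = 4472 ft.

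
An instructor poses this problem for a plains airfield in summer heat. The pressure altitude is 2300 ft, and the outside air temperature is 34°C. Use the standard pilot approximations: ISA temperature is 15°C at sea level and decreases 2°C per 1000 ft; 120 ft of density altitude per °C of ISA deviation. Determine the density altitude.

5132 ft

ISA temperature at 2300 ft = 15 − 2 × (2300/1000) = 10.4°C.
ISA deviation = 34 − 10.4 = +23.6°C.
Density altitude = 2300 + 120 × (23.6) = 2300 + (+2832) = 5132 ft.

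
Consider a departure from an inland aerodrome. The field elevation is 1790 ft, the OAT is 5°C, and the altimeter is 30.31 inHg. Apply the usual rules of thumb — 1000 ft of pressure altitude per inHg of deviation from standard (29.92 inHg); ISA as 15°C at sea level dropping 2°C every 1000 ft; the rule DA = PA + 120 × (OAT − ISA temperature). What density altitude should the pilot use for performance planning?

Pressure altitude = 1790 + (29.92 − 30.31) × 1000 = 1790 + (-390) = 1400 ft.
ISA temperature at 1400 ft = 15 − 2 × (1400/1000) = 12.2°C.
ISA deviation = 5 − 12.2 = -7.2°C.
Density altitude = 1400 + 120 × (-7.2) = 536 ft.

536 ft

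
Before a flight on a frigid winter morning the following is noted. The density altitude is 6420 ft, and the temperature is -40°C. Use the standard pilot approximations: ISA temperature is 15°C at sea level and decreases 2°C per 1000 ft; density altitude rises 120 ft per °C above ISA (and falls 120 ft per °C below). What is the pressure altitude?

10500 ft

DA = PA + 120 × (OAT − (15 − 2·PA/1000)) = PA + 120·OAT − 1800 + 0.24·PA = 1.24·PA + 120·OAT − 1800.
So 1.24·PA = 6420 − 120 × (-40) + 1800 = 13020.
PA = 13020 / 1.24 = 10500 ft.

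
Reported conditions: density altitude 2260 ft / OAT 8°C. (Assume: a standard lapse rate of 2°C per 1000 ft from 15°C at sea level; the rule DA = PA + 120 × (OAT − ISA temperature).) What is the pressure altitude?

2500 ft

DA = PA + 120 × (OAT − (15 − 2·PA/1000)) = PA + 120·OAT − 1800 + 0.24·PA = 1.24·PA + 120·OAT − 1800.
So 1.24·PA = 2260 − 120 × 8 + 1800 = 3100.
PA = 3100 / 1.24 = 2500 ft.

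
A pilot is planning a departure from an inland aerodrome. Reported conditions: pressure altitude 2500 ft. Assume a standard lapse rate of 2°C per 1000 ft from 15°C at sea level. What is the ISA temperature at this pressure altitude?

10°C

ISA temperature = 15 − 2 × (2500/1000) = 15 − 5 = 10°C.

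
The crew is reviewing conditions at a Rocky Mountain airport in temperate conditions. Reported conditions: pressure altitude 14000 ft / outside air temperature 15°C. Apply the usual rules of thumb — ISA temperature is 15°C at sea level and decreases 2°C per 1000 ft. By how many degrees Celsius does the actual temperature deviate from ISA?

ISA+28°C

ISA temperature at 14000 ft = 15 − 2 × (14000/1000) = -13°C.
Deviation = OAT − ISA = 15 − (-13) = +28°C.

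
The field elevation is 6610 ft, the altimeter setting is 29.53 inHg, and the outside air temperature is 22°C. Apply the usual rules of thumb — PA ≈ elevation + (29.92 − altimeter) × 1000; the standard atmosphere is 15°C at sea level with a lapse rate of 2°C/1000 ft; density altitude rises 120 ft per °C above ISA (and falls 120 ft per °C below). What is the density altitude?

Pressure altitude = 6610 + (29.92 − 29.53) × 1000 = 6610 + (+390) = 7000 ft.
ISA temperature at 7000 ft = 15 − 2 × (7000/1000) = 1°C.
ISA deviation = 22 − 1 = +21°C.
Density altitude = 7000 + 120 × (21) = 9520 ft.

9520 ft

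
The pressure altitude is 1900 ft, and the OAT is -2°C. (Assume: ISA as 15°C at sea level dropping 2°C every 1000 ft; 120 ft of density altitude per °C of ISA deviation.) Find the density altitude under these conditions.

ISA temperature at 1900 ft = 15 − 2 × (1900/1000) = 11.2°C.
ISA deviation = -2 − 11.2 = -13.2°C.
Density altitude = 1900 + 120 × (-13.2) = 1900 + (-1584) = 316 ft.

316 ft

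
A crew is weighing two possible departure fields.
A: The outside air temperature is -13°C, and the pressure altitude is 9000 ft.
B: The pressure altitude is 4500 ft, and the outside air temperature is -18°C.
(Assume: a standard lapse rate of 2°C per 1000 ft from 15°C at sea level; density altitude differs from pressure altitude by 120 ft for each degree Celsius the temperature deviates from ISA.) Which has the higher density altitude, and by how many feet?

A: ISA temp = -3°C, deviation -10°C, DA = 9000 + 120 × (-10) = 7800 ft.
B: ISA temp = 6°C, deviation -24°C, DA = 4500 + 120 × (-24) = 1620 ft.
A is higher by 7800 − 1620 = 6180 ft.

A by 6180 ft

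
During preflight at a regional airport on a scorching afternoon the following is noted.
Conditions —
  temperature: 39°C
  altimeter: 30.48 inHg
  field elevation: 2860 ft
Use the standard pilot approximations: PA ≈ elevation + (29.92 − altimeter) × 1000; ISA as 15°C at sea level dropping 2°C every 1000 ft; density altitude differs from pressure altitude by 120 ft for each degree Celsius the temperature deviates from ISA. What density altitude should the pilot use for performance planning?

5732 ft

Pressure altitude = 2860 + (29.92 − 30.48) × 1000 = 2860 + (-560) = 2300 ft.
ISA temperature at 2300 ft = 15 − 2 × (2300/1000) = 10.4°C.
ISA deviation = 39 − 10.4 = +28.6°C.
Density altitude = 2300 + 120 × (28.6) = 5732 ft.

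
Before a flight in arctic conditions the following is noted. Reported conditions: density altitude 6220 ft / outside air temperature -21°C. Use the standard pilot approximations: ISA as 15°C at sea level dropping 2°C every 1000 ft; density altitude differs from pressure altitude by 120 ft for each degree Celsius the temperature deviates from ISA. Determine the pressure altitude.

8500 ft

DA = PA + 120 × (OAT − (15 − 2·PA/1000)) = PA + 120·OAT − 1800 + 0.24·PA = 1.24·PA + 120·OAT − 1800.
So 1.24·PA = 6220 − 120 × (-21) + 1800 = 10540.
PA = 10540 / 1.24 = 8500 ft.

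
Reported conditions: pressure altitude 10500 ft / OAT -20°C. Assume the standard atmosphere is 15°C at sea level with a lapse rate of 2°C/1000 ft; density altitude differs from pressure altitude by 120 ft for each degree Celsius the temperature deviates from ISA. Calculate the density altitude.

8820 ft

ISA temperature at 10500 ft = 15 − 2 × (10500/1000) = -6°C.
ISA deviation = -20 − (-6) = -14°C.
Density altitude = 10500 + 120 × (-14) = 10500 + (-1680) = 8820 ft.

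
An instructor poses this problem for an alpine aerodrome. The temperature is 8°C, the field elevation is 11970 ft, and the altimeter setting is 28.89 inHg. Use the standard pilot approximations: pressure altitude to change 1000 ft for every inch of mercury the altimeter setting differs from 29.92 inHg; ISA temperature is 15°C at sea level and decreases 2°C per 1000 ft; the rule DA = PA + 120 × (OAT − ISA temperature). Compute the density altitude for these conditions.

15280 ft

Pressure altitude = 11970 + (29.92 − 28.89) × 1000 = 11970 + (+1030) = 13000 ft.
ISA temperature at 13000 ft = 15 − 2 × (13000/1000) = -11°C.
ISA deviation = 8 − (-11) = +19°C.
Density altitude = 13000 + 120 × (19) = 15280 ft.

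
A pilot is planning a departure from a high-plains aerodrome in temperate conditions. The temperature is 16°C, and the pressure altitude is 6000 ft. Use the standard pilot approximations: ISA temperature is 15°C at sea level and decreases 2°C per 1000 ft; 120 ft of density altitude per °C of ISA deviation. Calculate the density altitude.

ISA temperature at 6000 ft = 15 − 2 × (6000/1000) = 3°C.
ISA deviation = 16 − 3 = +13°C.
Density altitude = 6000 + 120 × (13) = 6000 + (+1560) = 7560 ft.

7560 ft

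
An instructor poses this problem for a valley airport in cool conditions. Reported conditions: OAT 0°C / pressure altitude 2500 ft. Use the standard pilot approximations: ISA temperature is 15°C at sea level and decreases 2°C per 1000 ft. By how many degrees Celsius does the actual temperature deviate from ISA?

ISA temperature at 2500 ft = 15 − 2 × (2500/1000) = 10°C.
Deviation = OAT − ISA = 0 − 10 = -10°C.

ISA-10°C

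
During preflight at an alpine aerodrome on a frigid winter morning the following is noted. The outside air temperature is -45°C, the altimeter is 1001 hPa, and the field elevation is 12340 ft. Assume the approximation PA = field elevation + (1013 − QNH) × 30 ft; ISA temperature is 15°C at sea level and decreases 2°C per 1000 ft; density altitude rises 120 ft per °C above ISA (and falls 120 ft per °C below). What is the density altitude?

8548 ft

Pressure altitude = 12340 + (1013 − 1001) × 30 = 12340 + (+360) = 12700 ft.
ISA temperature at 12700 ft = 15 − 2 × (12700/1000) = -10.4°C.
ISA deviation = -45 − (-10.4) = -34.6°C.
Density altitude = 12700 + 120 × (-34.6) = 8548 ft.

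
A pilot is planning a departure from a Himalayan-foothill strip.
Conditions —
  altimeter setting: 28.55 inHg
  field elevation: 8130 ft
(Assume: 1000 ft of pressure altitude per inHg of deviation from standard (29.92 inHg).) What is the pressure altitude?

9500 ft

Pressure correction = (29.92 − 28.55) × 1000 = +1370 ft.
Pressure altitude = 8130 + (+1370) = 9500 ft.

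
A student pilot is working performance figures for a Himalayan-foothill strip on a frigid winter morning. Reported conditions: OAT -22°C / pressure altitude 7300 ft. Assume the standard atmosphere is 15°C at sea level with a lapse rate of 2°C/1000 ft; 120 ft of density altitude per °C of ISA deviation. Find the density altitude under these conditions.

4612 ft

ISA temperature at 7300 ft = 15 − 2 × (7300/1000) = 0.4°C.
ISA deviation = -22 − 0.4 = -22.4°C.
Density altitude = 7300 + 120 × (-22.4) = 7300 + (-2688) = 4612 ft.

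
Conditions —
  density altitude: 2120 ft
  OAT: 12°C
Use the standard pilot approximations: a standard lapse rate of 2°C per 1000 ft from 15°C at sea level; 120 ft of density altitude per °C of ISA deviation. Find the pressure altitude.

DA = PA + 120 × (OAT − (15 − 2·PA/1000)) = PA + 120·OAT − 1800 + 0.24·PA = 1.24·PA + 120·OAT − 1800.
So 1.24·PA = 2120 − 120 × 12 + 1800 = 2480.
PA = 2480 / 1.24 = 2000 ft.

2000 ft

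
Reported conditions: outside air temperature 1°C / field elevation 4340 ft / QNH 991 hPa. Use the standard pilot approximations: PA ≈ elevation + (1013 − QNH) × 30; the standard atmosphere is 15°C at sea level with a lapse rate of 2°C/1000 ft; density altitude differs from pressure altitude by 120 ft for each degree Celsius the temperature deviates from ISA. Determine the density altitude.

4520 ft

Pressure altitude = 4340 + (1013 − 991) × 30 = 4340 + (+660) = 5000 ft.
ISA temperature at 5000 ft = 15 − 2 × (5000/1000) = 5°C.
ISA deviation = 1 − 5 = -4°C.
Density altitude = 5000 + 120 × (-4) = 4520 ft.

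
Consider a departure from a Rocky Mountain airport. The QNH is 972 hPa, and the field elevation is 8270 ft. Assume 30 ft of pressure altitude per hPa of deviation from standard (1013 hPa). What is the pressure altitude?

9500 ft

Pressure correction = (1013 − 972) × 30 = +1230 ft.
Pressure altitude = 8270 + (+1230) = 9500 ft.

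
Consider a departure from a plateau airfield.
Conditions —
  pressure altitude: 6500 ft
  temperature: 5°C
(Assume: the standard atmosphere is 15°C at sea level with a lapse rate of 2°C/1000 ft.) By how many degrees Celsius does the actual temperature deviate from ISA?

ISA temperature at 6500 ft = 15 − 2 × (6500/1000) = 2°C.
Deviation = OAT − ISA = 5 − 2 = +3°C.

ISA+3°C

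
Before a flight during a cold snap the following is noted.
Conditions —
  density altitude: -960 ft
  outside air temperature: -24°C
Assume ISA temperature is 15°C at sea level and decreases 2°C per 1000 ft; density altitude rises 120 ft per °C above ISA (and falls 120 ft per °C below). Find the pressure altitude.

DA = PA + 120 × (OAT − (15 − 2·PA/1000)) = PA + 120·OAT − 1800 + 0.24·PA = 1.24·PA + 120·OAT − 1800.
So 1.24·PA = -960 − 120 × (-24) + 1800 = 3720.
PA = 3720 / 1.24 = 3000 ft.

3000 ft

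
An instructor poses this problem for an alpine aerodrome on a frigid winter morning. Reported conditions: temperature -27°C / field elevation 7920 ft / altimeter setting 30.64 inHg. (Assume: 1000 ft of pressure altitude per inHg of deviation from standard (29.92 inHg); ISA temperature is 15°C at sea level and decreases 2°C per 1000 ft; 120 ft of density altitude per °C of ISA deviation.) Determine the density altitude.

Pressure altitude = 7920 + (29.92 − 30.64) × 1000 = 7920 + (-720) = 7200 ft.
ISA temperature at 7200 ft = 15 − 2 × (7200/1000) = 0.6°C.
ISA deviation = -27 − 0.6 = -27.6°C.
Density altitude = 7200 + 120 × (-27.6) = 3888 ft.

3888 ft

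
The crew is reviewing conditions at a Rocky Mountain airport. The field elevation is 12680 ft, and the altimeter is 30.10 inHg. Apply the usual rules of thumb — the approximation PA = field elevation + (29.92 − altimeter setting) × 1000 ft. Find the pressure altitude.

12500 ft

Pressure correction = (29.92 − 30.10) × 1000 = -180 ft.
Pressure altitude = 12680 + (-180) = 12500 ft.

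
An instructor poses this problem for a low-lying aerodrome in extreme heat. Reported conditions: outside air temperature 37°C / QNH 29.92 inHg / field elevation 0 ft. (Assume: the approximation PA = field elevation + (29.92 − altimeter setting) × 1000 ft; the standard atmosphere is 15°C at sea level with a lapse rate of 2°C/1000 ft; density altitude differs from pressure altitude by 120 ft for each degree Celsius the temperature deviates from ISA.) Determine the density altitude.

Pressure altitude = 0 + (29.92 − 29.92) × 1000 = 0 + (0) = 0 ft.
ISA temperature at 0 ft = 15 − 2 × (0/1000) = 15°C.
ISA deviation = 37 − 15 = +22°C.
Density altitude = 0 + 120 × (22) = 2640 ft.

2640 ft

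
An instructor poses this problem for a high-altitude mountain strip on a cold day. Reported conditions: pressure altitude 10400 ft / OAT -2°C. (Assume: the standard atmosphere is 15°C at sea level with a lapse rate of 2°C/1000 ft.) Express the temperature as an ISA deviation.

ISA+3.8°C

ISA temperature at 10400 ft = 15 − 2 × (10400/1000) = -5.8°C.
Deviation = OAT − ISA = -2 − (-5.8) = +3.8°C.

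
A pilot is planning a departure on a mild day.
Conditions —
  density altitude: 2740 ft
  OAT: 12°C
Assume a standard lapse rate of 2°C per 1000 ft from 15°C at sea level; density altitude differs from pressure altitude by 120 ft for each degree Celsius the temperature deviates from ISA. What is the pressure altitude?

DA = PA + 120 × (OAT − (15 − 2·PA/1000)) = PA + 120·OAT − 1800 + 0.24·PA = 1.24·PA + 120·OAT − 1800.
So 1.24·PA = 2740 − 120 × 12 + 1800 = 3100.
PA = 3100 / 1.24 = 2500 ft.

2500 ft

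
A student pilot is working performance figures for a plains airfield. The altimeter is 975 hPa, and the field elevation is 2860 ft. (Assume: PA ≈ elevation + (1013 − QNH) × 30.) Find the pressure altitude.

Pressure correction = (1013 − 975) × 30 = +1140 ft.
Pressure altitude = 2860 + (+1140) = 4000 ft.

4000 ft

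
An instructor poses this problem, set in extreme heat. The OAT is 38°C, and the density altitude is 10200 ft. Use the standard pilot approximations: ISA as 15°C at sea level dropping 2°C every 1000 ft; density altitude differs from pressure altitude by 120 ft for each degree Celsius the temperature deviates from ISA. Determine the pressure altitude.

DA = PA + 120 × (OAT − (15 − 2·PA/1000)) = PA + 120·OAT − 1800 + 0.24·PA = 1.24·PA + 120·OAT − 1800.
So 1.24·PA = 10200 − 120 × 38 + 1800 = 7440.
PA = 7440 / 1.24 = 6000 ft.

6000 ft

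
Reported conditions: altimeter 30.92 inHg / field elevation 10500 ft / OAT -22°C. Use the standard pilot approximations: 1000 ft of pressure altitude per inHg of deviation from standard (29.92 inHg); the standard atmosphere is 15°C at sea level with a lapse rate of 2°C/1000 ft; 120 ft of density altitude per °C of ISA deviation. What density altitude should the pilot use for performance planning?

7340 ft

Pressure altitude = 10500 + (29.92 − 30.92) × 1000 = 10500 + (-1000) = 9500 ft.
ISA temperature at 9500 ft = 15 − 2 × (9500/1000) = -4°C.
ISA deviation = -22 − (-4) = -18°C.
Density altitude = 9500 + 120 × (-18) = 7340 ft.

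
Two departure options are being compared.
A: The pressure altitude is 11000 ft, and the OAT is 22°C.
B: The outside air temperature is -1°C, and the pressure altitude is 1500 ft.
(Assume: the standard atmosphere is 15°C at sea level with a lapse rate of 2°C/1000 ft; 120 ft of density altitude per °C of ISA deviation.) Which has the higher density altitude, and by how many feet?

A by 14540 ft

A: ISA temp = -7°C, deviation +29°C, DA = 11000 + 120 × 29 = 14480 ft.
B: ISA temp = 12°C, deviation -13°C, DA = 1500 + 120 × (-13) = -60 ft.
A is higher by 14480 − (-60) = 14540 ft.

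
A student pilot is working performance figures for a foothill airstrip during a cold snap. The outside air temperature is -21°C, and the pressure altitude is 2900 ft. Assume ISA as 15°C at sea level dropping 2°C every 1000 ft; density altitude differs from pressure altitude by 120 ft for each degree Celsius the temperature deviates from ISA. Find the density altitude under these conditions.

-724 ft

ISA temperature at 2900 ft = 15 − 2 × (2900/1000) = 9.2°C.
ISA deviation = -21 − 9.2 = -30.2°C.
Density altitude = 2900 + 120 × (-30.2) = 2900 + (-3624) = -724 ft.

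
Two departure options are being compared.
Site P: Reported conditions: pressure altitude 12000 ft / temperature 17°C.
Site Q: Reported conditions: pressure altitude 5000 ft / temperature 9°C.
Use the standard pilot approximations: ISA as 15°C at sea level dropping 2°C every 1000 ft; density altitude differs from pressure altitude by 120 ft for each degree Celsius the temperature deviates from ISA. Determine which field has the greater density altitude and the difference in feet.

Site P by 9640 ft

Site P: ISA temp = -9°C, deviation +26°C, DA = 12000 + 120 × 26 = 15120 ft.
Site Q: ISA temp = 5°C, deviation +4°C, DA = 5000 + 120 × 4 = 5480 ft.
Site P is higher by 15120 − 5480 = 9640 ft.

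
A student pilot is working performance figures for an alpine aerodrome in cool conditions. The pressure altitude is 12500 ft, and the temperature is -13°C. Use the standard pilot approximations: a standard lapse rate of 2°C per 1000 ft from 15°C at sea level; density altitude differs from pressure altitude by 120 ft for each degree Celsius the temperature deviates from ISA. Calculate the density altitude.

ISA temperature at 12500 ft = 15 − 2 × (12500/1000) = -10°C.
ISA deviation = -13 − (-10) = -3°C.
Density altitude = 12500 + 120 × (-3) = 12500 + (-360) = 12140 ft.

12140 ft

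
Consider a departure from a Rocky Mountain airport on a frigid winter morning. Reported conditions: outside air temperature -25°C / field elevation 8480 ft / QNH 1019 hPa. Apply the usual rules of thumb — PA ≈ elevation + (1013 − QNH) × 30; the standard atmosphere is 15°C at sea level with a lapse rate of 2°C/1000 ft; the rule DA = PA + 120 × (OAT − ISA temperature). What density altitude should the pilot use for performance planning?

Pressure altitude = 8480 + (1013 − 1019) × 30 = 8480 + (-180) = 8300 ft.
ISA temperature at 8300 ft = 15 − 2 × (8300/1000) = -1.6°C.
ISA deviation = -25 − (-1.6) = -23.4°C.
Density altitude = 8300 + 120 × (-23.4) = 5492 ft.

5492 ft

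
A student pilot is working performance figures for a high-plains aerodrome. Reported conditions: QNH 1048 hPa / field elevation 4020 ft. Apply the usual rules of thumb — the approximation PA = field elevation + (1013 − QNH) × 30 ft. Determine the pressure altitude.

2970 ft

Pressure correction = (1013 − 1048) × 30 = -1050 ft.
Pressure altitude = 4020 + (-1050) = 2970 ft.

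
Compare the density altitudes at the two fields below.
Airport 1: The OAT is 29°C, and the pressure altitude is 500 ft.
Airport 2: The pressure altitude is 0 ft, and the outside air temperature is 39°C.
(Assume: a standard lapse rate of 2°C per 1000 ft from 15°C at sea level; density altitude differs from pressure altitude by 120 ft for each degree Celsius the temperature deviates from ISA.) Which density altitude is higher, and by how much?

Airport 1: ISA temp = 14°C, deviation +15°C, DA = 500 + 120 × 15 = 2300 ft.
Airport 2: ISA temp = 15°C, deviation +24°C, DA = 0 + 120 × 24 = 2880 ft.
Airport 2 is higher by 2880 − 2300 = 580 ft.

Airport 2 by 580 ft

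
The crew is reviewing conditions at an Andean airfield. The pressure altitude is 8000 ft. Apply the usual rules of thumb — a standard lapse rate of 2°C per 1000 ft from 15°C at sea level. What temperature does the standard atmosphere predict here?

ISA temperature = 15 − 2 × (8000/1000) = 15 − 16 = -1°C.

-1°C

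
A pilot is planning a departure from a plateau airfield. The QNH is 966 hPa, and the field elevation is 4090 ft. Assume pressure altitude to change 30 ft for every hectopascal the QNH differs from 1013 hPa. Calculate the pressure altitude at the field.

Pressure correction = (1013 − 966) × 30 = +1410 ft.
Pressure altitude = 4090 + (+1410) = 5500 ft.

5500 ft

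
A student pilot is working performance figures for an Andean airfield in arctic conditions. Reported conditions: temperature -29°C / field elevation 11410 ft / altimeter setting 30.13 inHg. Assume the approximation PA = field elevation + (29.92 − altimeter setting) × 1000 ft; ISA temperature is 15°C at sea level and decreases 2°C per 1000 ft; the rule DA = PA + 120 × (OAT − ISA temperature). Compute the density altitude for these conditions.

Pressure altitude = 11410 + (29.92 − 30.13) × 1000 = 11410 + (-210) = 11200 ft.
ISA temperature at 11200 ft = 15 − 2 × (11200/1000) = -7.4°C.
ISA deviation = -29 − (-7.4) = -21.6°C.
Density altitude = 11200 + 120 × (-21.6) = 8608 ft.

8608 ft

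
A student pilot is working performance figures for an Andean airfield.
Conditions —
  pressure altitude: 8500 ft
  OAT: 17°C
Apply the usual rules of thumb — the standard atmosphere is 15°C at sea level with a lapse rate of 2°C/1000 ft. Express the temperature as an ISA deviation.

ISA+19°C

ISA temperature at 8500 ft = 15 − 2 × (8500/1000) = -2°C.
Deviation = OAT − ISA = 17 − (-2) = +19°C.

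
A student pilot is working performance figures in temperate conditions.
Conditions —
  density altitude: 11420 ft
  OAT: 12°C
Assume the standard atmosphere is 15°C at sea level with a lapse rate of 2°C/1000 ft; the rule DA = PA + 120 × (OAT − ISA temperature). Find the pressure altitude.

9500 ft

DA = PA + 120 × (OAT − (15 − 2·PA/1000)) = PA + 120·OAT − 1800 + 0.24·PA = 1.24·PA + 120·OAT − 1800.
So 1.24·PA = 11420 − 120 × 12 + 1800 = 11780.
PA = 11780 / 1.24 = 9500 ft.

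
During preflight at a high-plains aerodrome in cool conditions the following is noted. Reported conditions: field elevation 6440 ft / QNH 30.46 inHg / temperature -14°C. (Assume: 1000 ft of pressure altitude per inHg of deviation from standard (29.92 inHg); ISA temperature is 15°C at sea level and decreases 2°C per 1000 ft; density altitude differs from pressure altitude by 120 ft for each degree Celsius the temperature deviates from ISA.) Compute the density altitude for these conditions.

3836 ft

Pressure altitude = 6440 + (29.92 − 30.46) × 1000 = 6440 + (-540) = 5900 ft.
ISA temperature at 5900 ft = 15 − 2 × (5900/1000) = 3.2°C.
ISA deviation = -14 − 3.2 = -17.2°C.
Density altitude = 5900 + 120 × (-17.2) = 3836 ft.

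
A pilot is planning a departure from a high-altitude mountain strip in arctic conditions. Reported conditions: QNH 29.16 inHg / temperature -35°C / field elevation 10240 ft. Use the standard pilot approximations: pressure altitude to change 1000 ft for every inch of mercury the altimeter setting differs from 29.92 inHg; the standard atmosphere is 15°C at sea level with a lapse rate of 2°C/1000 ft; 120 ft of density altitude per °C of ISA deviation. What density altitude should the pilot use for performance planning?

7640 ft

Pressure altitude = 10240 + (29.92 − 29.16) × 1000 = 10240 + (+760) = 11000 ft.
ISA temperature at 11000 ft = 15 − 2 × (11000/1000) = -7°C.
ISA deviation = -35 − (-7) = -28°C.
Density altitude = 11000 + 120 × (-28) = 7640 ft.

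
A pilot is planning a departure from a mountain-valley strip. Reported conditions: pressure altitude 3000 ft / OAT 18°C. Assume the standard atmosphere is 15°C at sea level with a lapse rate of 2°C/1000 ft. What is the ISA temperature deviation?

ISA temperature at 3000 ft = 15 − 2 × (3000/1000) = 9°C.
Deviation = OAT − ISA = 18 − 9 = +9°C.

ISA+9°C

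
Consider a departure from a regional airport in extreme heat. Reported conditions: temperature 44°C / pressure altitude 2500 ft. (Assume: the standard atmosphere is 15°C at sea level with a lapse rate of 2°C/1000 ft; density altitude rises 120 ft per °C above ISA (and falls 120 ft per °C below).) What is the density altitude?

6580 ft

ISA temperature at 2500 ft = 15 − 2 × (2500/1000) = 10°C.
ISA deviation = 44 − 10 = +34°C.
Density altitude = 2500 + 120 × (34) = 2500 + (+4080) = 6580 ft.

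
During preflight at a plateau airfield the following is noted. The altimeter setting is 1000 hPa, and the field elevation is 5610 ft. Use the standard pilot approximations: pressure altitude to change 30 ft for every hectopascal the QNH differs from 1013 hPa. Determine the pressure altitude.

6000 ft

Pressure correction = (1013 − 1000) × 30 = +390 ft.
Pressure altitude = 5610 + (+390) = 6000 ft.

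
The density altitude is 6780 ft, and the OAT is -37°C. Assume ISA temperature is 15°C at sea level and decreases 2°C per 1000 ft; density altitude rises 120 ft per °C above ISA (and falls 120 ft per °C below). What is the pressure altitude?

DA = PA + 120 × (OAT − (15 − 2·PA/1000)) = PA + 120·OAT − 1800 + 0.24·PA = 1.24·PA + 120·OAT − 1800.
So 1.24·PA = 6780 − 120 × (-37) + 1800 = 13020.
PA = 13020 / 1.24 = 10500 ft.

10500 ft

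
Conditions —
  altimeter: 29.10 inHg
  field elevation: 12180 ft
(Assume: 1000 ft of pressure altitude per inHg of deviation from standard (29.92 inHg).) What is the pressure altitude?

Pressure correction = (29.92 − 29.10) × 1000 = +820 ft.
Pressure altitude = 12180 + (+820) = 13000 ft.

13000 ft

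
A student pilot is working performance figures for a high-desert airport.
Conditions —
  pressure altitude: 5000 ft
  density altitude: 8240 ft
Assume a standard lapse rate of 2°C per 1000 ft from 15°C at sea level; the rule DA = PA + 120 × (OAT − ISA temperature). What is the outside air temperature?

32°C

Density altitude − pressure altitude = 8240 − 5000 = +3240 ft.
At 120 ft/°C that is an ISA deviation of 3240/120 = +27°C.
ISA temperature at 5000 ft = 15 − 2 × (5000/1000) = 5°C.
OAT = ISA + deviation = 5 + (+27) = 32°C.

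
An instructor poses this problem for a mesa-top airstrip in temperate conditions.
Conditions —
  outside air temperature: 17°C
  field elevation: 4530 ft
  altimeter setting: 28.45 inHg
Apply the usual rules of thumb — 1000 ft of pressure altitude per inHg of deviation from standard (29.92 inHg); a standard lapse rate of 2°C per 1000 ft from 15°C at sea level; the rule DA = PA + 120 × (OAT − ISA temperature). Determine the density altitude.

7680 ft

Pressure altitude = 4530 + (29.92 − 28.45) × 1000 = 4530 + (+1470) = 6000 ft.
ISA temperature at 6000 ft = 15 − 2 × (6000/1000) = 3°C.
ISA deviation = 17 − 3 = +14°C.
Density altitude = 6000 + 120 × (14) = 7680 ft.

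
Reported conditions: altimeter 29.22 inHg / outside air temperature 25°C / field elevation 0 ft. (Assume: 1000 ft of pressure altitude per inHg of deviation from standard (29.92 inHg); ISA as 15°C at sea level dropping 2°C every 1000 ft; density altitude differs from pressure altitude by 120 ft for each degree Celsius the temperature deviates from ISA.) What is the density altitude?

2068 ft

Pressure altitude = 0 + (29.92 − 29.22) × 1000 = 0 + (+700) = 700 ft.
ISA temperature at 700 ft = 15 − 2 × (700/1000) = 13.6°C.
ISA deviation = 25 − 13.6 = +11.4°C.
Density altitude = 700 + 120 × (11.4) = 2068 ft.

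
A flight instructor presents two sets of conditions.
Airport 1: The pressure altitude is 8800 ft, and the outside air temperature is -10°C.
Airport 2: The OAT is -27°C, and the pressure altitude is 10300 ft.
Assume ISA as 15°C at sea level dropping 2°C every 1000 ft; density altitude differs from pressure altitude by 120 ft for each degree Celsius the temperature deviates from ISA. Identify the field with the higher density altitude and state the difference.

Airport 1 by 180 ft

Airport 1: ISA temp = -2.6°C, deviation -7.4°C, DA = 8800 + 120 × (-7.4) = 7912 ft.
Airport 2: ISA temp = -5.6°C, deviation -21.4°C, DA = 10300 + 120 × (-21.4) = 7732 ft.
Airport 1 is higher by 7912 − 7732 = 180 ft.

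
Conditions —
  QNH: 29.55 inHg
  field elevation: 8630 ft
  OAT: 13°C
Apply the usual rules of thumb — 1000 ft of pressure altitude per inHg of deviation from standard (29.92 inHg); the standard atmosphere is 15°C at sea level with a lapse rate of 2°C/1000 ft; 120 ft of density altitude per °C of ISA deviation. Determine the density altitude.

10920 ft

Pressure altitude = 8630 + (29.92 − 29.55) × 1000 = 8630 + (+370) = 9000 ft.
ISA temperature at 9000 ft = 15 − 2 × (9000/1000) = -3°C.
ISA deviation = 13 − (-3) = +16°C.
Density altitude = 9000 + 120 × (16) = 10920 ft.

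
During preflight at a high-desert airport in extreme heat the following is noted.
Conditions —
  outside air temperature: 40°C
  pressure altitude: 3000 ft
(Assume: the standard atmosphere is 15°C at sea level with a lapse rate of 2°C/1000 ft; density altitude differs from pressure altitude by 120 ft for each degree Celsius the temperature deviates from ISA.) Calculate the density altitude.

ISA temperature at 3000 ft = 15 − 2 × (3000/1000) = 9°C.
ISA deviation = 40 − 9 = +31°C.
Density altitude = 3000 + 120 × (31) = 3000 + (+3720) = 6720 ft.

6720 ft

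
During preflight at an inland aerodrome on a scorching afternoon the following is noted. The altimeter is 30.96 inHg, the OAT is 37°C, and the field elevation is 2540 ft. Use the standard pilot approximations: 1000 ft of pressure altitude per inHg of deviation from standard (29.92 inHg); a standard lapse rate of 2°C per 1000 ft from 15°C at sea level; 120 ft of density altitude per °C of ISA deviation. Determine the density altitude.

4500 ft

Pressure altitude = 2540 + (29.92 − 30.96) × 1000 = 2540 + (-1040) = 1500 ft.
ISA temperature at 1500 ft = 15 − 2 × (1500/1000) = 12°C.
ISA deviation = 37 − 12 = +25°C.
Density altitude = 1500 + 120 × (25) = 4500 ft.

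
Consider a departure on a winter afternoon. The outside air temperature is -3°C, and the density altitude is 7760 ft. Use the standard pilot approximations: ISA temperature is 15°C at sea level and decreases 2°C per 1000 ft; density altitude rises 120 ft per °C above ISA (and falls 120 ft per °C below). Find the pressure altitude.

8000 ft

DA = PA + 120 × (OAT − (15 − 2·PA/1000)) = PA + 120·OAT − 1800 + 0.24·PA = 1.24·PA + 120·OAT − 1800.
So 1.24·PA = 7760 − 120 × (-3) + 1800 = 9920.
PA = 9920 / 1.24 = 8000 ft.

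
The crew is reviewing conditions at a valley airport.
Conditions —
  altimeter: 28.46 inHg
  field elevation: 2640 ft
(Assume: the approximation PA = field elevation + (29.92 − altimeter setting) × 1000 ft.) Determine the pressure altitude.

Pressure correction = (29.92 − 28.46) × 1000 = +1460 ft.
Pressure altitude = 2640 + (+1460) = 4100 ft.

4100 ft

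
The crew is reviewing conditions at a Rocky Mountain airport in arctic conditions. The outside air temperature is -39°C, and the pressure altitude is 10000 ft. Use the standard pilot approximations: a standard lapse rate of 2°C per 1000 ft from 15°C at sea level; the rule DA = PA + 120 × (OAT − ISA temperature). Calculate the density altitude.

5920 ft

ISA temperature at 10000 ft = 15 − 2 × (10000/1000) = -5°C.
ISA deviation = -39 − (-5) = -34°C.
Density altitude = 10000 + 120 × (-34) = 10000 + (-4080) = 5920 ft.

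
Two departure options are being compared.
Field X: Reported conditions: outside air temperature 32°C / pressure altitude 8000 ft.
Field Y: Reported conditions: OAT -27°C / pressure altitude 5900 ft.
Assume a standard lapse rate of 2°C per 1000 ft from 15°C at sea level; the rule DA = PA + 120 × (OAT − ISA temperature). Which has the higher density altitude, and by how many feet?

Field X: ISA temp = -1°C, deviation +33°C, DA = 8000 + 120 × 33 = 11960 ft.
Field Y: ISA temp = 3.2°C, deviation -30.2°C, DA = 5900 + 120 × (-30.2) = 2276 ft.
Field X is higher by 11960 − 2276 = 9684 ft.

Field X by 9684 ft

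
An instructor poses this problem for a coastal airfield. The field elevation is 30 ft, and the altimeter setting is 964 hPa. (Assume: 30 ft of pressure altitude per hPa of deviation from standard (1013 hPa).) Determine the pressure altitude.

1500 ft

Pressure correction = (1013 − 964) × 30 = +1470 ft.
Pressure altitude = 30 + (+1470) = 1500 ft.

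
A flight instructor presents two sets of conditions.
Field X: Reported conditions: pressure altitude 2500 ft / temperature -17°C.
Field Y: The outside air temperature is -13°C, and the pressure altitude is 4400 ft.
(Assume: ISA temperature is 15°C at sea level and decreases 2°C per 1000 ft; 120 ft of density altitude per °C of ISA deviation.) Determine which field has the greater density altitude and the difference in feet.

Field Y by 2836 ft

Field X: ISA temp = 10°C, deviation -27°C, DA = 2500 + 120 × (-27) = -740 ft.
Field Y: ISA temp = 6.2°C, deviation -19.2°C, DA = 4400 + 120 × (-19.2) = 2096 ft.
Field Y is higher by 2096 − (-740) = 2836 ft.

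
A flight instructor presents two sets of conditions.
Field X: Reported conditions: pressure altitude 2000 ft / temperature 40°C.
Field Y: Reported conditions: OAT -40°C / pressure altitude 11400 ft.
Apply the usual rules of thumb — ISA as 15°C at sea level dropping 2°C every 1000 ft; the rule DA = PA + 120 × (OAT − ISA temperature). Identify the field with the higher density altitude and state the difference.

Field X: ISA temp = 11°C, deviation +29°C, DA = 2000 + 120 × 29 = 5480 ft.
Field Y: ISA temp = -7.8°C, deviation -32.2°C, DA = 11400 + 120 × (-32.2) = 7536 ft.
Field Y is higher by 7536 − 5480 = 2056 ft.

Field Y by 2056 ft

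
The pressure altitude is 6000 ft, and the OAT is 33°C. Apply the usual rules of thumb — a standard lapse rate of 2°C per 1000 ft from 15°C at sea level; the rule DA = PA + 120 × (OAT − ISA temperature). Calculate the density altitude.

9600 ft

ISA temperature at 6000 ft = 15 − 2 × (6000/1000) = 3°C.
ISA deviation = 33 − 3 = +30°C.
Density altitude = 6000 + 120 × (30) = 6000 + (+3600) = 9600 ft.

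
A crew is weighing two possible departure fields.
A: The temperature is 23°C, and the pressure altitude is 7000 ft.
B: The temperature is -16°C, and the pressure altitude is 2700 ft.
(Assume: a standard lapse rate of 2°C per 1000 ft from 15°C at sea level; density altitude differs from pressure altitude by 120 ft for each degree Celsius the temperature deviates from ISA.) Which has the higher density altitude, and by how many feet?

A by 10012 ft

A: ISA temp = 1°C, deviation +22°C, DA = 7000 + 120 × 22 = 9640 ft.
B: ISA temp = 9.6°C, deviation -25.6°C, DA = 2700 + 120 × (-25.6) = -372 ft.
A is higher by 9640 − (-372) = 10012 ft.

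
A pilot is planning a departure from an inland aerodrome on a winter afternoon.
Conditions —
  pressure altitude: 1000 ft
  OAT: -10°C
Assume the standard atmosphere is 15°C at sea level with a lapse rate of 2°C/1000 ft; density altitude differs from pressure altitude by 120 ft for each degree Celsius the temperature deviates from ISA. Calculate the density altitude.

-1760 ft

ISA temperature at 1000 ft = 15 − 2 × (1000/1000) = 13°C.
ISA deviation = -10 − 13 = -23°C.
Density altitude = 1000 + 120 × (-23) = 1000 + (-2760) = -1760 ft.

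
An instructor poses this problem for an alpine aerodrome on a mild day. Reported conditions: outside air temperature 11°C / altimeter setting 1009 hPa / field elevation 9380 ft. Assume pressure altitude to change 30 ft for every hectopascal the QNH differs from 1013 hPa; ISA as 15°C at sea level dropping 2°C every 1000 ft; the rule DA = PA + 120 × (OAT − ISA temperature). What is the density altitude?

Pressure altitude = 9380 + (1013 − 1009) × 30 = 9380 + (+120) = 9500 ft.
ISA temperature at 9500 ft = 15 − 2 × (9500/1000) = -4°C.
ISA deviation = 11 − (-4) = +15°C.
Density altitude = 9500 + 120 × (15) = 11300 ft.

11300 ft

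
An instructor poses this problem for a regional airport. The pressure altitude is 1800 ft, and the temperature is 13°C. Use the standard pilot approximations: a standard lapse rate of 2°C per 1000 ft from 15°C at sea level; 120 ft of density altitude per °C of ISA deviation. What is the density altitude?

1992 ft

ISA temperature at 1800 ft = 15 − 2 × (1800/1000) = 11.4°C.
ISA deviation = 13 − 11.4 = +1.6°C.
Density altitude = 1800 + 120 × (1.6) = 1800 + (+192) = 1992 ft.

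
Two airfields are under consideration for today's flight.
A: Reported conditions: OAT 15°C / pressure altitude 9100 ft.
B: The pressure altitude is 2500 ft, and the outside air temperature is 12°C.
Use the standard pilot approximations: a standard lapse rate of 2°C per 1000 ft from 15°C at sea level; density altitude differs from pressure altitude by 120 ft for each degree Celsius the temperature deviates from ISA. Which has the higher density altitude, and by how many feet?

A: ISA temp = -3.2°C, deviation +18.2°C, DA = 9100 + 120 × 18.2 = 11284 ft.
B: ISA temp = 10°C, deviation +2°C, DA = 2500 + 120 × 2 = 2740 ft.
A is higher by 11284 − 2740 = 8544 ft.

A by 8544 ft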